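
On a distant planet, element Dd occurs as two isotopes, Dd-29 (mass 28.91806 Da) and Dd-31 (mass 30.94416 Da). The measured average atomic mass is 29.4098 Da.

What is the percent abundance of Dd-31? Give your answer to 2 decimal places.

24.27%

With x = fraction of Dd-29 (so Dd-31 is 1 − x):
28.91806·x + 30.94416·(1 − x) = 29.4098
(28.91806 − 30.94416)·x = 29.4098 − 30.94416
x = -1.53436 / -2.02610 = 0.75730 → 75.73% Dd-29, 24.27% Dd-31.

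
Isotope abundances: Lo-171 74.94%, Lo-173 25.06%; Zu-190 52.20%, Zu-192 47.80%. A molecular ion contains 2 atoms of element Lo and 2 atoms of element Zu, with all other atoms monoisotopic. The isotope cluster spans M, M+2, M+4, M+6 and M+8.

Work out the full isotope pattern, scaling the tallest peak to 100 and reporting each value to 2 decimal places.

Element Lo pattern (n=2): 0.56160036 : 0.37559928 : 0.06280036
Element Zu pattern (n=2): 0.272484 : 0.499032 : 0.228484
Convolve the two distributions (both contribute in 2-u steps):
  M: 0.56160036×0.272484 = 0.153027
  M+2: 0.56160036×0.499032 + 0.37559928×0.272484 = 0.382601
  M+4: 0.56160036×0.228484 + 0.37559928×0.499032 + 0.06280036×0.272484 = 0.332865
  M+6: 0.37559928×0.228484 + 0.06280036×0.499032 = 0.117158
  M+8: 0.06280036×0.228484 = 0.014349
Scale to base peak (0.382601) = 100: 40.00 : 100.00 : 87.00 : 30.62 : 3.75

40.00 : 100.00 : 87.00 : 30.62 : 3.75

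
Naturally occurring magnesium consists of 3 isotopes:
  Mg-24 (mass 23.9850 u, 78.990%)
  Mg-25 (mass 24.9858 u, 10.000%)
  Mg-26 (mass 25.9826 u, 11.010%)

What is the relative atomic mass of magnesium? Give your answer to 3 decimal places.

24.305 u

The abundance-weighted mean is 0.78990 × 23.9850 + 0.10000 × 24.9858 + 0.11010 × 25.9826
= 18.94575 + 2.49858 + 2.86068 = 24.30501 u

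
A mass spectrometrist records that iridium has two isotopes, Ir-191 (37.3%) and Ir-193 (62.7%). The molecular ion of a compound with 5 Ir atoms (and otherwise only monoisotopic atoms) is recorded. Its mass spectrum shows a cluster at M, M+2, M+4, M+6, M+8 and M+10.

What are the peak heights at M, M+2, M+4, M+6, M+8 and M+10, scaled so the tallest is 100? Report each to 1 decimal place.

2.1 : 17.7 : 59.5 : 100.0 : 84.0 : 28.3

The 5 Ir atoms are independent, so intensities follow the terms of (0.373 + 0.627)^5.
P(M) = 0.373^5 = 0.007220
P(M+2) = 5 × 0.373^4 × 0.627^1 = 0.060684
P(M+4) = 10 × 0.373^3 × 0.627^2 = 0.204015
P(M+6) = 10 × 0.373^2 × 0.627^3 = 0.342942
P(M+8) = 5 × 0.373^1 × 0.627^4 = 0.288237
P(M+10) = 0.627^5 = 0.096903
The M+6 peak is largest (0.342942); scaling to 100 gives 2.1 : 17.7 : 59.5 : 100.0 : 84.0 : 28.3.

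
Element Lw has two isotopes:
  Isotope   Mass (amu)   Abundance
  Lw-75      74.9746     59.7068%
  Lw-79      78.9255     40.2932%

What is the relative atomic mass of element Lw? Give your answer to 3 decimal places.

Weight each isotope mass by its fractional abundance: 0.597068 × 74.9746 + 0.402932 × 78.9255
= 44.76493 + 31.80161 = 76.56654 amu

76.567 amu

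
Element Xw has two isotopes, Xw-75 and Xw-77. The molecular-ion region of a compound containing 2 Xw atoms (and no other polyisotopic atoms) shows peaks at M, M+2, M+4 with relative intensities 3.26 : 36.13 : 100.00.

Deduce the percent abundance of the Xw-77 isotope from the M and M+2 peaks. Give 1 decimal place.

Let p = fractional abundance of Xw-75. I(M+2)/I(M) = [C(2,1)·p^1·(1−p)] / p^2 = 2·(1−p)/p = 36.13/3.26 = 11.0828
(1−p)/p = 11.0828/2 = 5.5414  ⇒  p = 1/(1 + 5.5414) = 0.1529
Xw-75: 15.3%, Xw-77: 84.7%.

84.7%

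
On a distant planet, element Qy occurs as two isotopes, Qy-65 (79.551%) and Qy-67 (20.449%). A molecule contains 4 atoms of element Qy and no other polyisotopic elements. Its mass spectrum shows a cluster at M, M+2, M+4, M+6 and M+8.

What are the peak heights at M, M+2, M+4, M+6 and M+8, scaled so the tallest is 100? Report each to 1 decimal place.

97.3 : 100.0 : 38.6 : 6.6 : 0.4

Each Qy atom is independently Qy-65 (p = 0.79551) or Qy-67 (q = 0.20449); the cluster is the binomial expansion (p + q)^4.
P(M) = 0.79551^4 = 0.400482
P(M+2) = 4 × 0.79551^3 × 0.20449^1 = 0.411784
P(M+4) = 6 × 0.79551^2 × 0.20449^2 = 0.158777
P(M+6) = 4 × 0.79551^1 × 0.20449^3 = 0.027210
P(M+8) = 0.20449^4 = 0.001749
The M+2 peak is largest (0.411784); scaling to 100 gives 97.3 : 100.0 : 38.6 : 6.6 : 0.4.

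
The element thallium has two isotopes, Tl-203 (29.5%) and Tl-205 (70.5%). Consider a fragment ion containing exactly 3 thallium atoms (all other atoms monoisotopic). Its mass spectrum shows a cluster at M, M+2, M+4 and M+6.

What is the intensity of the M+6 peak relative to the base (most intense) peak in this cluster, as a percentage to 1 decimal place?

79.7%

Term probabilities: M 0.0257, M+2 0.1841, M+4 0.4399, M+6 0.3504. Base peak = M+4.
P(M+4) = C(3,2) × 0.295^1 × 0.705^2 = 3 × 0.2950 × 0.497025 = 0.439867 (base)
P(M+6) = C(3,3) × 0.295^0 × 0.705^3 = 1 × 1.0000 × 0.35040263 = 0.350403
Relative intensity = 0.350403 / 0.439867 × 100 = 79.7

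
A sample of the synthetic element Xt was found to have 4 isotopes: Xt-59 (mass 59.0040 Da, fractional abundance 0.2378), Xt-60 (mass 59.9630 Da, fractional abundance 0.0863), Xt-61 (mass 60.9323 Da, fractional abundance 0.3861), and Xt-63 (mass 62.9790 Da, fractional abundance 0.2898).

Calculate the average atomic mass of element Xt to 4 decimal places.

Average mass = Σ (abundance × isotope mass) = 0.2378 × 59.0040 + 0.0863 × 59.9630 + 0.3861 × 60.9323 + 0.2898 × 62.9790
= 14.03115 + 5.17481 + 23.52596 + 18.25131 = 60.98323 Da

60.9832 Da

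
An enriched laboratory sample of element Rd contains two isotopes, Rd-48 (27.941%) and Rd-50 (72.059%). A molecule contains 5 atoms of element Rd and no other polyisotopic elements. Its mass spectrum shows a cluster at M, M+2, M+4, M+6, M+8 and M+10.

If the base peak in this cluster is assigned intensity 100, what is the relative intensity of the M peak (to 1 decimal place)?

Binomial terms of (0.27941 + 0.72059)^5: M 0.0017, M+2 0.0220, M+4 0.1133, M+6 0.2921, M+8 0.3767, M+10 0.1943 → M+8 is the base peak.
P(M+8) = C(5,4) × 0.27941^1 × 0.72059^4 = 5 × 0.27941 × 0.26962051 = 0.376673 (base)
P(M) = C(5,0) × 0.27941^5 × 0.72059^0 = 1 × 0.00170298 × 1.0000 = 0.001703
Relative intensity = 0.001703 / 0.376673 × 100 = 0.5

0.5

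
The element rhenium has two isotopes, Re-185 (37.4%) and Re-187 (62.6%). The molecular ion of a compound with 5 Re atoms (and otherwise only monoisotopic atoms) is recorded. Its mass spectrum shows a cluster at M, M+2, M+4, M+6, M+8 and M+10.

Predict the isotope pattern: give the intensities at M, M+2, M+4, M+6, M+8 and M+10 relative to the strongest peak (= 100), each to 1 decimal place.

Expanding (0.374 + 0.626)^5:
P(M) = 0.374^5 = 0.007317
P(M+2) = 5 × 0.374^4 × 0.626^1 = 0.061239
P(M+4) = 10 × 0.374^3 × 0.626^2 = 0.205005
P(M+6) = 10 × 0.374^2 × 0.626^3 = 0.343136
P(M+8) = 5 × 0.374^1 × 0.626^4 = 0.287170
P(M+10) = 0.626^5 = 0.096133
The M+6 peak is largest (0.343136); scaling to 100 gives 2.1 : 17.8 : 59.7 : 100.0 : 83.7 : 28.0.

2.1 : 17.8 : 59.7 : 100.0 : 83.7 : 28.0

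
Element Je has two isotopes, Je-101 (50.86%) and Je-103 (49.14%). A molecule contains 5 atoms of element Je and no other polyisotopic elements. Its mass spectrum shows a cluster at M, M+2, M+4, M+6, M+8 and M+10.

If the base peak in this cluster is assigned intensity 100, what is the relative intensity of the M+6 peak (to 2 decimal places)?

96.62

Binomial terms of (0.5086 + 0.4914)^5: M 0.0340, M+2 0.1644, M+4 0.3177, M+6 0.3069, M+8 0.1483, M+10 0.0287 → M+4 is the base peak.
P(M+4) = C(5,2) × 0.5086^3 × 0.4914^2 = 10 × 0.13156158 × 0.24147396 = 0.317687 (base)
P(M+6) = C(5,3) × 0.5086^2 × 0.4914^3 = 10 × 0.25867396 × 0.1186603 = 0.306943
Relative intensity = 0.306943 / 0.317687 × 100 = 96.62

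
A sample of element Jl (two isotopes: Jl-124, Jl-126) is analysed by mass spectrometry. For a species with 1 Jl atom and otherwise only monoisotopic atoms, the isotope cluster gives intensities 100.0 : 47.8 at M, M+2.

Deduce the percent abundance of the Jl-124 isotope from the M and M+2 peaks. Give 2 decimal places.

Write p for the Jl-124 fraction. I(M+2)/I(M) = [C(1,1)·p^0·(1−p)] / p^1 = 1·(1−p)/p = 47.8/100.0 = 0.4780
(1−p)/p = 0.4780/1 = 0.4780  ⇒  p = 1/(1 + 0.4780) = 0.6766
Jl-124: 67.66%, Jl-126: 32.34%.

67.66%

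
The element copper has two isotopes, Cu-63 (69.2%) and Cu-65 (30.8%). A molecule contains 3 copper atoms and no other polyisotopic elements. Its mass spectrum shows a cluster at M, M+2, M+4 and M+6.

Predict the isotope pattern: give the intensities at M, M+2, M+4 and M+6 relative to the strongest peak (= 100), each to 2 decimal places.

74.89 : 100.00 : 44.51 : 6.60

Expanding (0.692 + 0.308)^3:
P(M) = 0.692^3 = 0.331374
P(M+2) = 3 × 0.692^2 × 0.308^1 = 0.442470
P(M+4) = 3 × 0.692^1 × 0.308^2 = 0.196938
P(M+6) = 0.308^3 = 0.029218
The M+2 peak is largest (0.442470); scaling to 100 gives 74.89 : 100.00 : 44.51 : 6.60.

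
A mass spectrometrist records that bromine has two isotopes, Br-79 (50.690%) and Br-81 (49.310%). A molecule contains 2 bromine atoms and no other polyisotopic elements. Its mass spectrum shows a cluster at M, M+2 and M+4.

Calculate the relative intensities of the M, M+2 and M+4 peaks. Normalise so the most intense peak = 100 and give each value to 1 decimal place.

Expanding (0.50690 + 0.49310)^2:
P(M) = 0.50690^2 = 0.256948
P(M+2) = 2 × 0.50690^1 × 0.49310^1 = 0.499905
P(M+4) = 0.49310^2 = 0.243148
The M+2 peak is largest (0.499905); scaling to 100 gives 51.4 : 100.0 : 48.6.

51.4 : 100.0 : 48.6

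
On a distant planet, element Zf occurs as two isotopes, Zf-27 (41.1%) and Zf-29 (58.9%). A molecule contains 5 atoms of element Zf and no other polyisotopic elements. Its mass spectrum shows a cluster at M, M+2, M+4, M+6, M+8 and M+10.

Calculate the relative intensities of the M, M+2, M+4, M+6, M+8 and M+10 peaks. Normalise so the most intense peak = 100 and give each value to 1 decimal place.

Each Zf atom is independently Zf-27 (p = 0.411) or Zf-29 (q = 0.589); the cluster is the binomial expansion (p + q)^5.
P(M) = 0.411^5 = 0.011728
P(M+2) = 5 × 0.411^4 × 0.589^1 = 0.084034
P(M+4) = 10 × 0.411^3 × 0.589^2 = 0.240855
P(M+6) = 10 × 0.411^2 × 0.589^3 = 0.345167
P(M+8) = 5 × 0.411^1 × 0.589^4 = 0.247328
P(M+10) = 0.589^5 = 0.070889
The M+6 peak is largest (0.345167); scaling to 100 gives 3.4 : 24.3 : 69.8 : 100.0 : 71.7 : 20.5.

3.4 : 24.3 : 69.8 : 100.0 : 71.7 : 20.5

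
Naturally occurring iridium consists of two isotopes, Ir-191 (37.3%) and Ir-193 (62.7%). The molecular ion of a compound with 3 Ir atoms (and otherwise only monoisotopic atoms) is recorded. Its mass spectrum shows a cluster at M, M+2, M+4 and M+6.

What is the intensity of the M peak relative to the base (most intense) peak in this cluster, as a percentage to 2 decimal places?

(0.373 + 0.627)^3 gives M 0.0519, M+2 0.2617, M+4 0.4399, M+6 0.2465; the largest is M+4.
P(M+4) = C(3,2) × 0.373^1 × 0.627^2 = 3 × 0.3730 × 0.393129 = 0.439911 (base)
P(M) = C(3,0) × 0.373^3 × 0.627^0 = 1 × 0.05189512 × 1.0000 = 0.051895
Relative intensity = 0.051895 / 0.439911 × 100 = 11.80

11.80%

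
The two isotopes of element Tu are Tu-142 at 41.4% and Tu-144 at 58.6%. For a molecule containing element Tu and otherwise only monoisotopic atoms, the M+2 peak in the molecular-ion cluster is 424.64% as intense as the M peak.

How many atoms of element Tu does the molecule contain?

For n independent Tu atoms, I(M+2)/I(M) = n · (abundance Tu-144) / (abundance Tu-142) = n · 0.586/0.414.
n = 4.2464 × 0.414/0.586 = 3.00 ≈ 3

3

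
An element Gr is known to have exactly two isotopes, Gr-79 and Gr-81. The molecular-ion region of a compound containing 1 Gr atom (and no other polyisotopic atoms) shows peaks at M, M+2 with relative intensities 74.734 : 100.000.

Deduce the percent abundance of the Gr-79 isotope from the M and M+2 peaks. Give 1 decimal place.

42.8%

Let p = fractional abundance of Gr-79. I(M+2)/I(M) = [C(1,1)·p^0·(1−p)] / p^1 = 1·(1−p)/p = 100.000/74.734 = 1.3381
(1−p)/p = 1.3381/1 = 1.3381  ⇒  p = 1/(1 + 1.3381) = 0.4277
Gr-79: 42.8%, Gr-81: 57.2%.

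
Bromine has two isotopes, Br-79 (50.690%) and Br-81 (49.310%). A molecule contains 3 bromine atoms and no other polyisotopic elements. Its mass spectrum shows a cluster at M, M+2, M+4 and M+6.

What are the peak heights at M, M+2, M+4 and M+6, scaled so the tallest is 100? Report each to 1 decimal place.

34.3 : 100.0 : 97.3 : 31.5

The 3 Br atoms are independent, so intensities follow the terms of (0.50690 + 0.49310)^3.
P(M) = 0.50690^3 = 0.130247
P(M+2) = 3 × 0.50690^2 × 0.49310^1 = 0.380103
P(M+4) = 3 × 0.50690^1 × 0.49310^2 = 0.369755
P(M+6) = 0.49310^3 = 0.119896
The M+2 peak is largest (0.380103); scaling to 100 gives 34.3 : 100.0 : 97.3 : 31.5.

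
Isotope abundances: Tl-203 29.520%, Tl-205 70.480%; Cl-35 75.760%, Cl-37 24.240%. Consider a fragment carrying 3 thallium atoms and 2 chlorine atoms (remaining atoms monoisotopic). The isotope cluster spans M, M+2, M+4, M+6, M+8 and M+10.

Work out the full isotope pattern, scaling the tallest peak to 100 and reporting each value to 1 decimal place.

4.0 : 30.9 : 86.2 : 100.0 : 41.4 : 5.5

Thallium pattern (n=3): 0.02572463 : 0.18425524 : 0.43991564 : 0.35010449
Chlorine pattern (n=2): 0.57395776 : 0.36728448 : 0.05875776
Convolve the two distributions (both contribute in 2-u steps):
  M: 0.02572463×0.57395776 = 0.014765
  M+2: 0.02572463×0.36728448 + 0.18425524×0.57395776 = 0.115203
  M+4: 0.02572463×0.05875776 + 0.18425524×0.36728448 + 0.43991564×0.57395776 = 0.321679
  M+6: 0.18425524×0.05875776 + 0.43991564×0.36728448 + 0.35010449×0.57395776 = 0.373346
  M+8: 0.43991564×0.05875776 + 0.35010449×0.36728448 = 0.154436
  M+10: 0.35010449×0.05875776 = 0.020571
Scale to base peak (0.373346) = 100: 4.0 : 30.9 : 86.2 : 100.0 : 41.4 : 5.5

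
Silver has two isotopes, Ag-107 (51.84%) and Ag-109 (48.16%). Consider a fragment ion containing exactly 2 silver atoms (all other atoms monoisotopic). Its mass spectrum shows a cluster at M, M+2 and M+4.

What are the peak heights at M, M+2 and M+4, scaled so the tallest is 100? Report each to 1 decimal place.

Expanding (0.5184 + 0.4816)^2:
P(M) = 0.5184^2 = 0.268739
P(M+2) = 2 × 0.5184^1 × 0.4816^1 = 0.499323
P(M+4) = 0.4816^2 = 0.231939
The M+2 peak is largest (0.499323); scaling to 100 gives 53.8 : 100.0 : 46.5.

53.8 : 100.0 : 46.5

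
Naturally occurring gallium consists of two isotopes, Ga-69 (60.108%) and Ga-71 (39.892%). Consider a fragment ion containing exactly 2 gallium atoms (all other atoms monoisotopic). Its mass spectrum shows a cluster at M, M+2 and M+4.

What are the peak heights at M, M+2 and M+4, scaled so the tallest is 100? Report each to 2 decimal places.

75.34 : 100.00 : 33.18

Expanding (0.60108 + 0.39892)^2:
P(M) = 0.60108^2 = 0.361297
P(M+2) = 2 × 0.60108^1 × 0.39892^1 = 0.479566
P(M+4) = 0.39892^2 = 0.159137
The M+2 peak is largest (0.479566); scaling to 100 gives 75.34 : 100.00 : 33.18.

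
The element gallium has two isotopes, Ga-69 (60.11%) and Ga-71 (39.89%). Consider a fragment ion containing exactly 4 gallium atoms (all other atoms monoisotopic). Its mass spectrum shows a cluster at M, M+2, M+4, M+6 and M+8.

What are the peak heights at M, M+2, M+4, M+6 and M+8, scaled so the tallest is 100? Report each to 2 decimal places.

Each Ga atom is independently Ga-69 (p = 0.6011) or Ga-71 (q = 0.3989); the cluster is the binomial expansion (p + q)^4.
P(M) = 0.6011^4 = 0.130553
P(M+2) = 4 × 0.6011^3 × 0.3989^1 = 0.346549
P(M+4) = 6 × 0.6011^2 × 0.3989^2 = 0.344963
P(M+6) = 4 × 0.6011^1 × 0.3989^3 = 0.152616
P(M+8) = 0.3989^4 = 0.025320
The M+2 peak is largest (0.346549); scaling to 100 gives 37.67 : 100.00 : 99.54 : 44.04 : 7.31.

37.67 : 100.00 : 99.54 : 44.04 : 7.31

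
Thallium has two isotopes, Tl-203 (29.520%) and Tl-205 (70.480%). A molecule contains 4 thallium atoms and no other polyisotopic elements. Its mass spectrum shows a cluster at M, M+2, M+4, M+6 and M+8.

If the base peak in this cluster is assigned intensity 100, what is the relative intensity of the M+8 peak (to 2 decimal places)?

Term probabilities: M 0.0076, M+2 0.0725, M+4 0.2597, M+6 0.4134, M+8 0.2468. Base peak = M+6.
P(M+6) = C(4,3) × 0.29520^1 × 0.70480^3 = 4 × 0.2952 × 0.35010449 = 0.413403 (base)
P(M+8) = C(4,4) × 0.29520^0 × 0.70480^4 = 1 × 1.0000 × 0.24675365 = 0.246754
Relative intensity = 0.246754 / 0.413403 × 100 = 59.69

59.69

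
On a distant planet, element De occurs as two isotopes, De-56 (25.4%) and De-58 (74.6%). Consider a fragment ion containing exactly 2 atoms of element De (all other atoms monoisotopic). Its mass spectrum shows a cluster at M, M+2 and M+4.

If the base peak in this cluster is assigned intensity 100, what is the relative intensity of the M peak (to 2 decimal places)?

11.59

(0.254 + 0.746)^2 gives M 0.0645, M+2 0.3790, M+4 0.5565; the largest is M+4.
P(M+4) = C(2,2) × 0.254^0 × 0.746^2 = 1 × 1.0000 × 0.556516 = 0.556516 (base)
P(M) = C(2,0) × 0.254^2 × 0.746^0 = 1 × 0.064516 × 1.0000 = 0.064516
Relative intensity = 0.064516 / 0.556516 × 100 = 11.59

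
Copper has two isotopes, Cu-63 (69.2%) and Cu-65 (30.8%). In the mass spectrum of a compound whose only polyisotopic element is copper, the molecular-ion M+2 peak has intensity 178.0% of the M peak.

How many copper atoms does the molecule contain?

4

The M+2/M ratio from n Cu atoms is n · q/p = n · 0.308/0.692.
n = 1.780 × 0.692/0.308 = 4.00 ≈ 4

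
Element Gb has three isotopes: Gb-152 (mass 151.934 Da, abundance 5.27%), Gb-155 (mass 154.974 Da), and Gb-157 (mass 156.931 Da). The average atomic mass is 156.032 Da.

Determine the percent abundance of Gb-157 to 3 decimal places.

62.249%

Let x and y be the fractions of Gb-155 and Gb-157. Then x + y = 1 − 0.0527 = 0.9473 and 154.974x + 156.931y = 156.032 − 0.0527×151.934 = 148.0250782.
Substituting: 154.974x + 156.931(0.9473 − x) = 148.0250782
(154.974 − 156.931)x = -0.6356581  ⇒  x = 0.32481, y = 0.62249
Gb-155: 32.481%, Gb-157: 62.249%.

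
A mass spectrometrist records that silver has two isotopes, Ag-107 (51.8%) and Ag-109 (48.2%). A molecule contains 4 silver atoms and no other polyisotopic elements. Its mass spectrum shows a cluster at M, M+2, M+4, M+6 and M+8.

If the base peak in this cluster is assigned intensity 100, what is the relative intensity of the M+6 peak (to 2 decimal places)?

Binomial terms of (0.518 + 0.482)^4: M 0.0720, M+2 0.2680, M+4 0.3740, M+6 0.2320, M+8 0.0540 → M+4 is the base peak.
P(M+4) = C(4,2) × 0.518^2 × 0.482^2 = 6 × 0.268324 × 0.232324 = 0.374029 (base)
P(M+6) = C(4,3) × 0.518^1 × 0.482^3 = 4 × 0.5180 × 0.11198017 = 0.232023
Relative intensity = 0.232023 / 0.374029 × 100 = 62.03

62.03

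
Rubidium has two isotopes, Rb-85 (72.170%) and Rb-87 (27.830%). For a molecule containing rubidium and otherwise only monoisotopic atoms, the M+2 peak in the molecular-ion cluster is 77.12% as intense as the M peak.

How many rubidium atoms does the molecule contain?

2

For n independent Rb atoms, I(M+2)/I(M) = n · (abundance Rb-87) / (abundance Rb-85) = n · 0.27830/0.72170.
n = 0.7712 × 0.72170/0.27830 = 2.00 ≈ 2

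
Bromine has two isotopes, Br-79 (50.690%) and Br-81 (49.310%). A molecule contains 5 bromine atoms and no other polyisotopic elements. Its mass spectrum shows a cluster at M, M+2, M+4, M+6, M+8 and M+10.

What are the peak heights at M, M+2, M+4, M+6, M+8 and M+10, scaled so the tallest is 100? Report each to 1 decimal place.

10.6 : 51.4 : 100.0 : 97.3 : 47.3 : 9.2

The 5 Br atoms are independent, so intensities follow the terms of (0.50690 + 0.49310)^5.
P(M) = 0.50690^5 = 0.033467
P(M+2) = 5 × 0.50690^4 × 0.49310^1 = 0.162777
P(M+4) = 10 × 0.50690^3 × 0.49310^2 = 0.316692
P(M+6) = 10 × 0.50690^2 × 0.49310^3 = 0.308070
P(M+8) = 5 × 0.50690^1 × 0.49310^4 = 0.149842
P(M+10) = 0.49310^5 = 0.029152
The M+4 peak is largest (0.316692); scaling to 100 gives 10.6 : 51.4 : 100.0 : 97.3 : 47.3 : 9.2.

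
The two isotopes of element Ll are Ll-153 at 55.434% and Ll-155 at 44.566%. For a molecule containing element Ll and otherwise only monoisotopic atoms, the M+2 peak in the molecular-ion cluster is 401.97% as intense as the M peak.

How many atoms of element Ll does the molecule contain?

5

For n independent Ll atoms, I(M+2)/I(M) = n · (abundance Ll-155) / (abundance Ll-153) = n · 0.44566/0.55434.
n = 4.0197 × 0.55434/0.44566 = 5.00 ≈ 5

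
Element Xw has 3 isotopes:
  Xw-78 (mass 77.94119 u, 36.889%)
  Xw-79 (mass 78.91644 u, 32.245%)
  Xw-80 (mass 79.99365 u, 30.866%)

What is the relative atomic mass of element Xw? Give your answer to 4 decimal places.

The abundance-weighted mean is 0.36889 × 77.94119 + 0.32245 × 78.91644 + 0.30866 × 79.99365
= 28.751726 + 25.446606 + 24.690840 = 78.889172 u

78.8892 u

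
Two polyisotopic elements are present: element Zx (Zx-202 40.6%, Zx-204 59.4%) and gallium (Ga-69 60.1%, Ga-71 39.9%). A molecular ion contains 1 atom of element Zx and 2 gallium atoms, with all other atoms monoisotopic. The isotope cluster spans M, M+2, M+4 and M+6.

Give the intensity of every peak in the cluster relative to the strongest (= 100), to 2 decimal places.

35.83 : 100.00 : 85.40 : 23.11

Element Zx pattern (n=1): 0.4060 : 0.5940
Gallium pattern (n=2): 0.361201 : 0.479598 : 0.159201
Convolve the two distributions (both contribute in 2-u steps):
  M: 0.4060×0.361201 = 0.146648
  M+2: 0.4060×0.479598 + 0.5940×0.361201 = 0.409270
  M+4: 0.4060×0.159201 + 0.5940×0.479598 = 0.349517
  M+6: 0.5940×0.159201 = 0.094565
Scale to base peak (0.409270) = 100: 35.83 : 100.00 : 85.40 : 23.11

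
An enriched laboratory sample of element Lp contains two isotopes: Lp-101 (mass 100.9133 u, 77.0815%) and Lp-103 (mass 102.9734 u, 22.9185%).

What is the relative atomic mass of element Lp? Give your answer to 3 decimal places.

The abundance-weighted mean is 0.770815 × 100.9133 + 0.229185 × 102.9734
= 77.78549 + 23.59996 = 101.38545 u

101.385 u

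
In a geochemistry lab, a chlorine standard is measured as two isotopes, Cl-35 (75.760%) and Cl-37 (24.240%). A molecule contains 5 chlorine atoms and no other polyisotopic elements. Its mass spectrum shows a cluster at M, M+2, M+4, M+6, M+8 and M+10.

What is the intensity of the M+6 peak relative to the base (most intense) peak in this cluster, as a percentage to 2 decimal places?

(0.75760 + 0.24240)^5 gives M 0.2496, M+2 0.3993, M+4 0.2555, M+6 0.0817, M+8 0.0131, M+10 0.0008; the largest is M+2.
P(M+2) = C(5,1) × 0.75760^4 × 0.24240^1 = 5 × 0.32942751 × 0.2424 = 0.399266 (base)
P(M+6) = C(5,3) × 0.75760^2 × 0.24240^3 = 10 × 0.57395776 × 0.01424288 = 0.081748
Relative intensity = 0.081748 / 0.399266 × 100 = 20.47

20.47%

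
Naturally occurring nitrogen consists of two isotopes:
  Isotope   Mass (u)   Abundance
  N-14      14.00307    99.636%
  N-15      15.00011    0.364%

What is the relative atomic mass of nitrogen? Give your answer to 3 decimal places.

14.007 u

The abundance-weighted mean is 0.99636 × 14.00307 + 0.00364 × 15.00011
= 13.952099 + 0.054600 = 14.006699 u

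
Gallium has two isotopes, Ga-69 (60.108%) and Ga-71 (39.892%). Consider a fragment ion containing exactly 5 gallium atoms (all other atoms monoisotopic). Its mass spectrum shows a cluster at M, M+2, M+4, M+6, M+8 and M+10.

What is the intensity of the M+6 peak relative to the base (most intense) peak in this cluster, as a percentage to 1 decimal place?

Binomial terms of (0.60108 + 0.39892)^5: M 0.0785, M+2 0.2604, M+4 0.3456, M+6 0.2294, M+8 0.0761, M+10 0.0101 → M+4 is the base peak.
P(M+4) = C(5,2) × 0.60108^3 × 0.39892^2 = 10 × 0.2171685 × 0.15913717 = 0.345596 (base)
P(M+6) = C(5,3) × 0.60108^2 × 0.39892^3 = 10 × 0.36129717 × 0.063483 = 0.229362
Relative intensity = 0.229362 / 0.345596 × 100 = 66.4

66.4%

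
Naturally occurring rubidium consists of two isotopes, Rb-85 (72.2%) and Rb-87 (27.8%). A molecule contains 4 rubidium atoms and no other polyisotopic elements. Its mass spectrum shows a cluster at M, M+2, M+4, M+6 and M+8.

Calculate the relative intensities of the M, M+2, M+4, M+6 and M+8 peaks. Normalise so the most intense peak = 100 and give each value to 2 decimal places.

Each Rb atom is independently Rb-85 (p = 0.722) or Rb-87 (q = 0.278); the cluster is the binomial expansion (p + q)^4.
P(M) = 0.722^4 = 0.271737
P(M+2) = 4 × 0.722^3 × 0.278^1 = 0.418520
P(M+4) = 6 × 0.722^2 × 0.278^2 = 0.241721
P(M+6) = 4 × 0.722^1 × 0.278^3 = 0.062049
P(M+8) = 0.278^4 = 0.005973
The M+2 peak is largest (0.418520); scaling to 100 gives 64.93 : 100.00 : 57.76 : 14.83 : 1.43.

64.93 : 100.00 : 57.76 : 14.83 : 1.43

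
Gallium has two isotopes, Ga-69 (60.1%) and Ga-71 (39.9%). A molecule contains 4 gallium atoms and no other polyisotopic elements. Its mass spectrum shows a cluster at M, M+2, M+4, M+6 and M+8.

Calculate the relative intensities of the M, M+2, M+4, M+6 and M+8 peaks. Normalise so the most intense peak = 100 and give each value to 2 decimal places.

Expanding (0.601 + 0.399)^4:
P(M) = 0.601^4 = 0.130466
P(M+2) = 4 × 0.601^3 × 0.399^1 = 0.346463
P(M+4) = 6 × 0.601^2 × 0.399^2 = 0.345021
P(M+6) = 4 × 0.601^1 × 0.399^3 = 0.152705
P(M+8) = 0.399^4 = 0.025345
The M+2 peak is largest (0.346463); scaling to 100 gives 37.66 : 100.00 : 99.58 : 44.08 : 7.32.

37.66 : 100.00 : 99.58 : 44.08 : 7.32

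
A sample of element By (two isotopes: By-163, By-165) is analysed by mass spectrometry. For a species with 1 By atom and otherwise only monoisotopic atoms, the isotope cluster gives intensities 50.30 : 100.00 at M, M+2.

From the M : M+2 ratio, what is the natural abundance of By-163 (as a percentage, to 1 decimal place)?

33.5%

Write p for the By-163 fraction. I(M+2)/I(M) = [C(1,1)·p^0·(1−p)] / p^1 = 1·(1−p)/p = 100.00/50.30 = 1.9881
(1−p)/p = 1.9881/1 = 1.9881  ⇒  p = 1/(1 + 1.9881) = 0.3347
By-163: 33.5%, By-165: 66.5%.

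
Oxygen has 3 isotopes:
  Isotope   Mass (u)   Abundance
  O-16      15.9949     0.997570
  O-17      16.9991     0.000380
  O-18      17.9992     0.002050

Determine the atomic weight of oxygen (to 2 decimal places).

Weight each isotope mass by its fractional abundance: 0.997570 × 15.9949 + 0.000380 × 16.9991 + 0.002050 × 17.9992
= 15.95603 + 0.00646 + 0.03690 = 15.99939 u

16.00 u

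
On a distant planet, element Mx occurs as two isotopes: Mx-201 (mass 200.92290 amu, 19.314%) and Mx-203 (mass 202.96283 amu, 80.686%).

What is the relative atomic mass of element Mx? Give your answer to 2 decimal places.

202.57 amu

Ar = Σ fᵢ·mᵢ = 0.19314 × 200.92290 + 0.80686 × 202.96283
= 38.806249 + 163.762589 = 202.568838 amu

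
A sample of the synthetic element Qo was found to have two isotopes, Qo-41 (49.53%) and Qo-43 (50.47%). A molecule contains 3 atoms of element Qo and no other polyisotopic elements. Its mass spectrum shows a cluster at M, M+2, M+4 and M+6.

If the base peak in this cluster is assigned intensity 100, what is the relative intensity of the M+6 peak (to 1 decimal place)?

Binomial terms of (0.4953 + 0.5047)^3: M 0.1215, M+2 0.3714, M+4 0.3785, M+6 0.1286 → M+4 is the base peak.
P(M+4) = C(3,2) × 0.4953^1 × 0.5047^2 = 3 × 0.4953 × 0.25472209 = 0.378492 (base)
P(M+6) = C(3,3) × 0.4953^0 × 0.5047^3 = 1 × 1.0000 × 0.12855824 = 0.128558
Relative intensity = 0.128558 / 0.378492 × 100 = 34.0

34.0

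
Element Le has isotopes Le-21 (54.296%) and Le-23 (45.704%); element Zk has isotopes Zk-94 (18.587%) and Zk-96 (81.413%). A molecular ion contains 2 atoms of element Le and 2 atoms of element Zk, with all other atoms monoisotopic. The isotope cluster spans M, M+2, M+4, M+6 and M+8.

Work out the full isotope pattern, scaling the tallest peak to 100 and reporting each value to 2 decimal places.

2.60 : 27.12 : 89.97 : 100.00 : 35.30

Element Le pattern (n=2): 0.29480556 : 0.49630888 : 0.20888556
Element Zk pattern (n=2): 0.03454766 : 0.30264469 : 0.66280766
Convolve the two distributions (both contribute in 2-u steps):
  M: 0.29480556×0.03454766 = 0.010185
  M+2: 0.29480556×0.30264469 + 0.49630888×0.03454766 = 0.106368
  M+4: 0.29480556×0.66280766 + 0.49630888×0.30264469 + 0.20888556×0.03454766 = 0.352821
  M+6: 0.49630888×0.66280766 + 0.20888556×0.30264469 = 0.392175
  M+8: 0.20888556×0.66280766 = 0.138451
Scale to base peak (0.392175) = 100: 2.60 : 27.12 : 89.97 : 100.00 : 35.30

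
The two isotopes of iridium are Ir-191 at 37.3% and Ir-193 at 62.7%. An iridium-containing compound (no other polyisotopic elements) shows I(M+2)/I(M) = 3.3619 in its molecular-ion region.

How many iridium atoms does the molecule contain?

2

With n Ir atoms, P(M+2)/P(M) = C(n,1)·p^(n−1)q / p^n = n·q/p = n · 0.627/0.373.
n = 3.3619 × 0.373/0.627 = 2.00 ≈ 2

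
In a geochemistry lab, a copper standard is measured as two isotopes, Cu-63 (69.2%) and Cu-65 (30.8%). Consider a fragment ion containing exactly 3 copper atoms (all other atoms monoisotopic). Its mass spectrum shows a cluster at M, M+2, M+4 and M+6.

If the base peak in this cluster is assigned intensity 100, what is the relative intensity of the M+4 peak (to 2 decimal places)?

Term probabilities: M 0.3314, M+2 0.4425, M+4 0.1969, M+6 0.0292. Base peak = M+2.
P(M+2) = C(3,1) × 0.692^2 × 0.308^1 = 3 × 0.478864 × 0.3080 = 0.442470 (base)
P(M+4) = C(3,2) × 0.692^1 × 0.308^2 = 3 × 0.6920 × 0.094864 = 0.196938
Relative intensity = 0.196938 / 0.442470 × 100 = 44.51

44.51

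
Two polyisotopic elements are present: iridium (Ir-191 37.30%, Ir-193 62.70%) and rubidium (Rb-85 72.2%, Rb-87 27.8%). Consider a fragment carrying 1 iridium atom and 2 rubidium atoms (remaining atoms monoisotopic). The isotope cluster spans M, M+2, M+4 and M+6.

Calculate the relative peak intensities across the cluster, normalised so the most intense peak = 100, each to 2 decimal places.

Iridium pattern (n=1): 0.3730 : 0.6270
Rubidium pattern (n=2): 0.521284 : 0.401432 : 0.077284
Convolve the two distributions (both contribute in 2-u steps):
  M: 0.3730×0.521284 = 0.194439
  M+2: 0.3730×0.401432 + 0.6270×0.521284 = 0.476579
  M+4: 0.3730×0.077284 + 0.6270×0.401432 = 0.280525
  M+6: 0.6270×0.077284 = 0.048457
Scale to base peak (0.476579) = 100: 40.80 : 100.00 : 58.86 : 10.17

40.80 : 100.00 : 58.86 : 10.17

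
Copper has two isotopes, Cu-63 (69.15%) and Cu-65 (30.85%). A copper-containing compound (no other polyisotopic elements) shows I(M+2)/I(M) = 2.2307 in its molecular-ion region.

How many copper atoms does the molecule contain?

5

The M+2/M ratio from n Cu atoms is n · q/p = n · 0.3085/0.6915.
n = 2.2307 × 0.6915/0.3085 = 5.00 ≈ 5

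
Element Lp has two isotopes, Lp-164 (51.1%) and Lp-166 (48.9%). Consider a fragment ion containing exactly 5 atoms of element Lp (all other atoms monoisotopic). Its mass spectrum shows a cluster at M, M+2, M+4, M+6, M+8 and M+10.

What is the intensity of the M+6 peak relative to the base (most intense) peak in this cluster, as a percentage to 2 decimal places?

Binomial terms of (0.511 + 0.489)^5: M 0.0348, M+2 0.1667, M+4 0.3191, M+6 0.3053, M+8 0.1461, M+10 0.0280 → M+4 is the base peak.
P(M+4) = C(5,2) × 0.511^3 × 0.489^2 = 10 × 0.13343283 × 0.239121 = 0.319066 (base)
P(M+6) = C(5,3) × 0.511^2 × 0.489^3 = 10 × 0.261121 × 0.11693017 = 0.305329
Relative intensity = 0.305329 / 0.319066 × 100 = 95.69

95.69%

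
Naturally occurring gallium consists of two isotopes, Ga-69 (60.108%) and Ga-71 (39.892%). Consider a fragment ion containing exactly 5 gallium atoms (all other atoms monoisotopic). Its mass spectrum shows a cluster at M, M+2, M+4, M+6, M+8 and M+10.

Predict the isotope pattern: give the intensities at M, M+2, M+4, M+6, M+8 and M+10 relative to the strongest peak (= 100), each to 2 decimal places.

22.70 : 75.34 : 100.00 : 66.37 : 22.02 : 2.92

The 5 Ga atoms are independent, so intensities follow the terms of (0.60108 + 0.39892)^5.
P(M) = 0.60108^5 = 0.078462
P(M+2) = 5 × 0.60108^4 × 0.39892^1 = 0.260366
P(M+4) = 10 × 0.60108^3 × 0.39892^2 = 0.345596
P(M+6) = 10 × 0.60108^2 × 0.39892^3 = 0.229362
P(M+8) = 5 × 0.60108^1 × 0.39892^4 = 0.076111
P(M+10) = 0.39892^5 = 0.010103
The M+4 peak is largest (0.345596); scaling to 100 gives 22.70 : 75.34 : 100.00 : 66.37 : 22.02 : 2.92.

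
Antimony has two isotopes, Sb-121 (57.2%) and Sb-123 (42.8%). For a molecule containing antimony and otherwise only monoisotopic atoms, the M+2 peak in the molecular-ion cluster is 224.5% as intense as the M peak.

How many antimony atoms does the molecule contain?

For n independent Sb atoms, I(M+2)/I(M) = n · (abundance Sb-123) / (abundance Sb-121) = n · 0.428/0.572.
n = 2.245 × 0.572/0.428 = 3.00 ≈ 3

3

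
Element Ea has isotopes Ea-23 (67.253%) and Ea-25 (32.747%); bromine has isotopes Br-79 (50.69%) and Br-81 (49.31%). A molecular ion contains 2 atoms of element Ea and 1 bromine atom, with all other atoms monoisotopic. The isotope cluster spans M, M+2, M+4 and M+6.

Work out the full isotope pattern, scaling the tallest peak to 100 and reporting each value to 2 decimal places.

Element Ea pattern (n=2): 0.4522966 : 0.4404668 : 0.1072366
Bromine pattern (n=1): 0.5069 : 0.4931
Convolve the two distributions (both contribute in 2-u steps):
  M: 0.4522966×0.5069 = 0.229269
  M+2: 0.4522966×0.4931 + 0.4404668×0.5069 = 0.446300
  M+4: 0.4404668×0.4931 + 0.1072366×0.5069 = 0.271552
  M+6: 0.1072366×0.4931 = 0.052878
Scale to base peak (0.446300) = 100: 51.37 : 100.00 : 60.85 : 11.85

51.37 : 100.00 : 60.85 : 11.85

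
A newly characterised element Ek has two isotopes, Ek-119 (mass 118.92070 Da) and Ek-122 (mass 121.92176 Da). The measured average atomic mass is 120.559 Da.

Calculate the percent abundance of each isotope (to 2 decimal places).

Ek-119: 45.41%, Ek-122: 54.59%

Writing the weighted mean with unknown fraction x of Ek-119:
118.92070·x + 121.92176·(1 − x) = 120.559
(118.92070 − 121.92176)·x = 120.559 − 121.92176
x = -1.36276 / -3.00106 = 0.45409 → 45.41% Ek-119, 54.59% Ek-122.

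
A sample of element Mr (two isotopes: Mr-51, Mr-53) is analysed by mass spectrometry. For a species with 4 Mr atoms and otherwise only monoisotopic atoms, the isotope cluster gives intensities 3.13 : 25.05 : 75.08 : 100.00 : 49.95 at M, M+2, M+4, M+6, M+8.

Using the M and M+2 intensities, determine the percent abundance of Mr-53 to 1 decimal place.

66.7%

Write p for the Mr-51 fraction. I(M+2)/I(M) = [C(4,1)·p^3·(1−p)] / p^4 = 4·(1−p)/p = 25.05/3.13 = 8.0032
(1−p)/p = 8.0032/4 = 2.0008  ⇒  p = 1/(1 + 2.0008) = 0.3332
Mr-51: 33.3%, Mr-53: 66.7%.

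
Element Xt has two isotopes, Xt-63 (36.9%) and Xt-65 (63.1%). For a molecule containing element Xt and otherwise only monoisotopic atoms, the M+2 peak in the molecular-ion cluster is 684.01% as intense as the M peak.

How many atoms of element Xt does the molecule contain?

With n Xt atoms, P(M+2)/P(M) = C(n,1)·p^(n−1)q / p^n = n·q/p = n · 0.631/0.369.
n = 6.8401 × 0.369/0.631 = 4.00 ≈ 4

4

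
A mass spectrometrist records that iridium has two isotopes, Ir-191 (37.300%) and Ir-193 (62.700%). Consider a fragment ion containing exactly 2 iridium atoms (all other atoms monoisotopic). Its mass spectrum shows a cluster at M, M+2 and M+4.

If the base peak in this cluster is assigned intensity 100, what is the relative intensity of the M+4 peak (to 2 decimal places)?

Binomial terms of (0.37300 + 0.62700)^2: M 0.1391, M+2 0.4677, M+4 0.3931 → M+2 is the base peak.
P(M+2) = C(2,1) × 0.37300^1 × 0.62700^1 = 2 × 0.3730 × 0.6270 = 0.467742 (base)
P(M+4) = C(2,2) × 0.37300^0 × 0.62700^2 = 1 × 1.0000 × 0.393129 = 0.393129
Relative intensity = 0.393129 / 0.467742 × 100 = 84.05

84.05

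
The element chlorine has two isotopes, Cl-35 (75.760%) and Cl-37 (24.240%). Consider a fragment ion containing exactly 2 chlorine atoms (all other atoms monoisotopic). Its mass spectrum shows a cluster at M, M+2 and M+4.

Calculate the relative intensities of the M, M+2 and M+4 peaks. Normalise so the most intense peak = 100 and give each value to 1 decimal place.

100.0 : 64.0 : 10.2

The 2 Cl atoms are independent, so intensities follow the terms of (0.75760 + 0.24240)^2.
P(M) = 0.75760^2 = 0.573958
P(M+2) = 2 × 0.75760^1 × 0.24240^1 = 0.367284
P(M+4) = 0.24240^2 = 0.058758
The M peak is largest (0.573958); scaling to 100 gives 100.0 : 64.0 : 10.2.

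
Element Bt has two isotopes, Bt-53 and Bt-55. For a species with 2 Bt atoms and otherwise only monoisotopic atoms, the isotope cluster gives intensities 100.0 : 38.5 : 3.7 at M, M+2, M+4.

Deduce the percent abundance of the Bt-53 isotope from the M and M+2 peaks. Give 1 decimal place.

83.9%

If p is the fraction of Bt that is Bt-53, then I(M+2)/I(M) = [C(2,1)·p^1·(1−p)] / p^2 = 2·(1−p)/p = 38.5/100.0 = 0.3850
(1−p)/p = 0.3850/2 = 0.1925  ⇒  p = 1/(1 + 0.1925) = 0.8386
Bt-53: 83.9%, Bt-55: 16.1%.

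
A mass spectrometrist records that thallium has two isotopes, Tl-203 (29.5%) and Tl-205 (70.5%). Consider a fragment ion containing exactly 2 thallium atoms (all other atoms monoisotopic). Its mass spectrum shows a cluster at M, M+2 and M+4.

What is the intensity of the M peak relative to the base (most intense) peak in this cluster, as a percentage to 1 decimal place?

17.5%

Term probabilities: M 0.0870, M+2 0.4160, M+4 0.4970. Base peak = M+4.
P(M+4) = C(2,2) × 0.295^0 × 0.705^2 = 1 × 1.0000 × 0.497025 = 0.497025 (base)
P(M) = C(2,0) × 0.295^2 × 0.705^0 = 1 × 0.087025 × 1.0000 = 0.087025
Relative intensity = 0.087025 / 0.497025 × 100 = 17.5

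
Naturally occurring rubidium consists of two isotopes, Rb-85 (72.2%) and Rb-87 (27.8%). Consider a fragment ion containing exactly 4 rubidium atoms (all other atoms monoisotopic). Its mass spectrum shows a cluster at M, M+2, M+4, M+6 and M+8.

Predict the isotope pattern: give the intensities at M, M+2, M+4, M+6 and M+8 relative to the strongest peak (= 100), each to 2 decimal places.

64.93 : 100.00 : 57.76 : 14.83 : 1.43

Expanding (0.722 + 0.278)^4:
P(M) = 0.722^4 = 0.271737
P(M+2) = 4 × 0.722^3 × 0.278^1 = 0.418520
P(M+4) = 6 × 0.722^2 × 0.278^2 = 0.241721
P(M+6) = 4 × 0.722^1 × 0.278^3 = 0.062049
P(M+8) = 0.278^4 = 0.005973
The M+2 peak is largest (0.418520); scaling to 100 gives 64.93 : 100.00 : 57.76 : 14.83 : 1.43.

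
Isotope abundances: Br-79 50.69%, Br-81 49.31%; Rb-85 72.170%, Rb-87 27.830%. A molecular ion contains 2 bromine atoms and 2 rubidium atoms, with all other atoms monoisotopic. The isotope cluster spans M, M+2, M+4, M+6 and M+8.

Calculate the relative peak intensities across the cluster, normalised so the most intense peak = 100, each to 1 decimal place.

Bromine pattern (n=2): 0.25694761 : 0.49990478 : 0.24314761
Rubidium pattern (n=2): 0.52085089 : 0.40169822 : 0.07745089
Convolve the two distributions (both contribute in 2-u steps):
  M: 0.25694761×0.52085089 = 0.133831
  M+2: 0.25694761×0.40169822 + 0.49990478×0.52085089 = 0.363591
  M+4: 0.25694761×0.07745089 + 0.49990478×0.40169822 + 0.24314761×0.52085089 = 0.347355
  M+6: 0.49990478×0.07745089 + 0.24314761×0.40169822 = 0.136390
  M+8: 0.24314761×0.07745089 = 0.018832
Scale to base peak (0.363591) = 100: 36.8 : 100.0 : 95.5 : 37.5 : 5.2

36.8 : 100.0 : 95.5 : 37.5 : 5.2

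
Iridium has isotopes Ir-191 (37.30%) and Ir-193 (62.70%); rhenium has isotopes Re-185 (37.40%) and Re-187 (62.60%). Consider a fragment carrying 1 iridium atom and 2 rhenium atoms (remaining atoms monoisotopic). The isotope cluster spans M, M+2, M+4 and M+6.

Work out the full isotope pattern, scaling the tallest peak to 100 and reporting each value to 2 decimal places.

Iridium pattern (n=1): 0.3730 : 0.6270
Rhenium pattern (n=2): 0.139876 : 0.468248 : 0.391876
Convolve the two distributions (both contribute in 2-u steps):
  M: 0.3730×0.139876 = 0.052174
  M+2: 0.3730×0.468248 + 0.6270×0.139876 = 0.262359
  M+4: 0.3730×0.391876 + 0.6270×0.468248 = 0.439761
  M+6: 0.6270×0.391876 = 0.245706
Scale to base peak (0.439761) = 100: 11.86 : 59.66 : 100.00 : 55.87

11.86 : 59.66 : 100.00 : 55.87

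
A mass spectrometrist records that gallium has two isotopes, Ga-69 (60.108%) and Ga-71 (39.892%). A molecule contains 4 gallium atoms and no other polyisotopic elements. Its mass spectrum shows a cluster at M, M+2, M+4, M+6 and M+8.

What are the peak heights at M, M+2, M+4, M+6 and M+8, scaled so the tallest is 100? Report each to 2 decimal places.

Expanding (0.60108 + 0.39892)^4:
P(M) = 0.60108^4 = 0.130536
P(M+2) = 4 × 0.60108^3 × 0.39892^1 = 0.346531
P(M+4) = 6 × 0.60108^2 × 0.39892^2 = 0.344975
P(M+6) = 4 × 0.60108^1 × 0.39892^3 = 0.152633
P(M+8) = 0.39892^4 = 0.025325
The M+2 peak is largest (0.346531); scaling to 100 gives 37.67 : 100.00 : 99.55 : 44.05 : 7.31.

37.67 : 100.00 : 99.55 : 44.05 : 7.31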